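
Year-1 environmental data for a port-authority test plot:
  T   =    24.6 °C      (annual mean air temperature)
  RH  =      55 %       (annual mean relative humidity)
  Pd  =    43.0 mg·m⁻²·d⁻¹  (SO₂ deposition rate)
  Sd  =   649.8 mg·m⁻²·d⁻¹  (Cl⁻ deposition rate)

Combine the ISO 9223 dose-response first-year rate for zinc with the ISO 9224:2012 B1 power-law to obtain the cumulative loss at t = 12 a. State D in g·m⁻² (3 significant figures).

zinc: f(T) = -0.071·(T−10) [T>10 °C] = -1.0366
  Pd branch = 0.0129·Pd^0.44·e^(0.046·RH+f) = 0.3005 μm/a
  Cl⁻ term: 0.0175·649.8^0.57·exp(0.008·55+0.085·24.6) = 8.821
  r_corr = 0.3005 + 8.821 = 9.122 μm/a
ISO 9224: D(t) = r_corr · t^b with b = 0.813 (zinc, B1)
  D(12) = 9.122 × 12^0.813 = 9.122 × 7.54 = 68.78 μm
  Mass loss = 68.78 μm × 7.14 g/cm³ = 491.1 g·m⁻²

D(12) = 491 g·m⁻²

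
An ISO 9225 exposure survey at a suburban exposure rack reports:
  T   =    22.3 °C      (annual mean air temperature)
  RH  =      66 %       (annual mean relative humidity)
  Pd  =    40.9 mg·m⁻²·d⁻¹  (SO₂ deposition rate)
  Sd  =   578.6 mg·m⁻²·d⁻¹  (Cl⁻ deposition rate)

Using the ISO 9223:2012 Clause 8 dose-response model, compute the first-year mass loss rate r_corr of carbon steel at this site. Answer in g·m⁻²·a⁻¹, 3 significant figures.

carbon steel: f(T) = -0.054·(T−10) [T>10 °C] = -0.6642
  sulphur-dioxide contribution → 23.49 μm/a
  chloride contribution → 113.4 μm/a
  total first-year rate 136.9 μm/a
Convert to mass loss: 136.9 μm/a × 7.85 g/cm³ = 1074 g·m⁻²·a⁻¹

r_corr = 1.07e+03 g·m⁻²·a⁻¹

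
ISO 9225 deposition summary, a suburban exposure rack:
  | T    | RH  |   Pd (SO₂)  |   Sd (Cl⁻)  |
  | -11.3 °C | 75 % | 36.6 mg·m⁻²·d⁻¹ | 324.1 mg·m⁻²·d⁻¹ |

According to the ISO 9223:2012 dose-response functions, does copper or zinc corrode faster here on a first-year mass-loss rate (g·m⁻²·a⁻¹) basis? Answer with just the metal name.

copper: f(T) = +0.126·(T−10) [T≤10 °C] = -2.6838
  sulphur-dioxide contribution → 0.07709 μm/a
  chloride contribution → 0.4176 μm/a
  total first-year rate 0.4947 μm/a
  mass loss = 0.4947 μm/a × 8.96 g/cm³ = 4.432 g·m⁻²·a⁻¹
zinc: temperature factor f = +0.038·(-21.3) = -0.8094
  sulphur-dioxide contribution → 0.8817 μm/a
  chloride contribution → 0.3293 μm/a
  ⇒ r_corr(zinc) = 1.211 μm/a
  mass loss = 1.211 μm/a × 7.14 g/cm³ = 8.646 g·m⁻²·a⁻¹
Ordering by g·m⁻²·a⁻¹: zinc (8.65) > copper (4.43)

zinc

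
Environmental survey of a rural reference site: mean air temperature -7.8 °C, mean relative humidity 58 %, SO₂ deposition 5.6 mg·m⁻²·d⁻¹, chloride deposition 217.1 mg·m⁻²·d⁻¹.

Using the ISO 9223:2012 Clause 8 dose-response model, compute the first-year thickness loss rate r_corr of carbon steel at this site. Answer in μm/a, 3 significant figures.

carbon steel: f(T) = +0.150·(T−10) [T≤10 °C] = -2.6700
  SO₂ term: 1.77·5.6^0.52·exp(0.02·58-2.6700) = 0.9577
  Sd branch = 0.102·Sd^0.62·e^(0.033·RH+0.04·T) = 14.23 μm/a
  r_corr = 0.9577 + 14.23 = 15.18 μm/a

r_corr = 15.2 μm/a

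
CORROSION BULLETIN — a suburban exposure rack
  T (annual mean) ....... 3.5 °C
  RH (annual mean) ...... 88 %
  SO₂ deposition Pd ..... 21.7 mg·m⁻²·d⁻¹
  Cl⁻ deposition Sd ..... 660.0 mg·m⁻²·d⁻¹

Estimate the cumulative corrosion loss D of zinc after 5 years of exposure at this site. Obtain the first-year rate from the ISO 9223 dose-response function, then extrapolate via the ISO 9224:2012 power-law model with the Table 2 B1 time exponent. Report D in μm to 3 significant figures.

zinc: f(T) = +0.038·(T−10) [T≤10 °C] = -0.2470
  Pd branch = 0.0129·Pd^0.44·e^(0.046·RH+f) = 2.236 μm/a
  Cl⁻ term: 0.0175·660.0^0.57·exp(0.008·88+0.085·3.5) = 1.928
  sum: 2.236 + 1.928 → r_corr = 4.164 μm/a
ISO 9224: D(t) = r_corr · t^b with b = 0.813 (zinc, B1)
  D(5) = 4.164 × 5^0.813 = 4.164 × 3.701 = 15.41 μm

D(5) = 15.4 μm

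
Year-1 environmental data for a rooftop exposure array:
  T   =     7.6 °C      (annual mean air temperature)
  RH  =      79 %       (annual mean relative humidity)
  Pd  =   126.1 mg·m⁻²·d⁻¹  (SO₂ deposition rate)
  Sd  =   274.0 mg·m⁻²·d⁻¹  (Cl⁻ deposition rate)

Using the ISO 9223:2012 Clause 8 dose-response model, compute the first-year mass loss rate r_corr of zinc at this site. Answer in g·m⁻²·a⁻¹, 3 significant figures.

zinc: temperature factor f = +0.038·(-2.4) = -0.0912
  SO₂ term: 0.0129·126.1^0.44·exp(0.046·79-0.0912) = 3.746
  Cl⁻ term: 0.0175·274.0^0.57·exp(0.008·79+0.085·7.6) = 1.54
  r_corr = 3.746 + 1.54 = 5.286 μm/a
Convert to mass loss: 5.286 μm/a × 7.14 g/cm³ = 37.74 g·m⁻²·a⁻¹

r_corr = 37.7 g·m⁻²·a⁻¹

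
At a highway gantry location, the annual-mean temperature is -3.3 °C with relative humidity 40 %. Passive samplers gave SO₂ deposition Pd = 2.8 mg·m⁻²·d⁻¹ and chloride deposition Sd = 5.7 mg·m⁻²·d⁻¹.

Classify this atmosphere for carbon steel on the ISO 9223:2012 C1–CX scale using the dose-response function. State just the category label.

carbon steel: temperature factor f = +0.150·(-13.3) = -1.9950
  SO₂ term: 1.77·2.8^0.52·exp(0.02·40-1.9950) = 0.9152
  Sd branch = 0.102·Sd^0.62·e^(0.033·RH+0.04·T) = 0.9844 μm/a
  sum: 0.9152 + 0.9844 → r_corr = 1.9 μm/a
Category bounds: 1.3…25 μm/a bracket r_corr ⇒ C2

C2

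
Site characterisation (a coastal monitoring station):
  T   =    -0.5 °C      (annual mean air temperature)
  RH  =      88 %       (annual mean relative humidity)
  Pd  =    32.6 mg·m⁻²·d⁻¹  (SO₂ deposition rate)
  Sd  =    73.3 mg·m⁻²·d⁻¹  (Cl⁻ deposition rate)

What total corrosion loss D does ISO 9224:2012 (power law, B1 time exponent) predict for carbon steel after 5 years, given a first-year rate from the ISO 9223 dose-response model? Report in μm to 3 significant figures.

D(5) = 90.9 μm

carbon steel: f(T) = +0.150·(T−10) [T≤10 °C] = -1.5750
  Pd branch = 1.77·Pd^0.52·e^(0.02·RH+f) = 13.04 μm/a
  Sd branch = 0.102·Sd^0.62·e^(0.033·RH+0.04·T) = 26.15 μm/a
  sum: 13.04 + 26.15 → r_corr = 39.19 μm/a
ISO 9224: D(t) = r_corr · t^b with b = 0.523 (carbon steel, B1)
  D(5) = 39.19 × 5^0.523 = 39.19 × 2.32 = 90.93 μm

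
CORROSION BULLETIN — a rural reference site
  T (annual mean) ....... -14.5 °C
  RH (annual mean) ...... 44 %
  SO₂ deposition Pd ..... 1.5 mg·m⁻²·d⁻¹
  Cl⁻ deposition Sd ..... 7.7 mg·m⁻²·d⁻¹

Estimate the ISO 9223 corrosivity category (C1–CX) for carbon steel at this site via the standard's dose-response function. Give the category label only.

C1

carbon steel: T≤10 °C ⇒ hinge +0.150·(-14.5−10) = -3.6750
  SO₂ term: 1.77·1.5^0.52·exp(0.02·44-3.6750) = 0.1336
  Sd branch = 0.102·Sd^0.62·e^(0.033·RH+0.04·T) = 0.8648 μm/a
  sum: 0.1336 + 0.8648 → r_corr = 0.9984 μm/a
ISO 9223 Table 2 (carbon steel): 0 < 0.998 ≤ 1.3 μm/a ⇒ C1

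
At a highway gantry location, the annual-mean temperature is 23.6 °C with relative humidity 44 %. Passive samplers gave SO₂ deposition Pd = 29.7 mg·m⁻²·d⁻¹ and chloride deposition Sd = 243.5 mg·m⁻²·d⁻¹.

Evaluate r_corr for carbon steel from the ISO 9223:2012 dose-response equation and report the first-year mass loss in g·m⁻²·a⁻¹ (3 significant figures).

carbon steel: f(T) = -0.054·(T−10) [T>10 °C] = -0.7344
  SO₂ term: 1.77·29.7^0.52·exp(0.02·44-0.7344) = 11.94
  Sd branch = 0.102·Sd^0.62·e^(0.033·RH+0.04·T) = 33.79 μm/a
  r_corr = 11.94 + 33.79 = 45.73 μm/a
Convert to mass loss: 45.73 μm/a × 7.85 g/cm³ = 359 g·m⁻²·a⁻¹

r_corr = 359 g·m⁻²·a⁻¹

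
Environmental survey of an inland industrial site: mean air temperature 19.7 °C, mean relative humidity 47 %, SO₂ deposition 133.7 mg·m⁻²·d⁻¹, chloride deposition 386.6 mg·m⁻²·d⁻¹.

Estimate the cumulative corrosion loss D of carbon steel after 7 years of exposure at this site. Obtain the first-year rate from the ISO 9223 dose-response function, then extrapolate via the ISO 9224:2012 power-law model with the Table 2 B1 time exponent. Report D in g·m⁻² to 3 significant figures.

D(7) = 1.67e+03 g·m⁻²

carbon steel: T>10 °C ⇒ hinge -0.054·(19.7−10) = -0.5238
  Pd branch = 1.77·Pd^0.52·e^(0.02·RH+f) = 34.22 μm/a
  Cl⁻ term: 0.102·386.6^0.62·exp(0.033·47+0.04·19.7) = 42.51
  sum: 34.22 + 42.51 → r_corr = 76.74 μm/a
ISO 9224: D(t) = r_corr · t^b with b = 0.523 (carbon steel, B1)
  D(7) = 76.74 × 7^0.523 = 76.74 × 2.767 = 212.3 μm
  Mass loss = 212.3 μm × 7.85 g/cm³ = 1667 g·m⁻²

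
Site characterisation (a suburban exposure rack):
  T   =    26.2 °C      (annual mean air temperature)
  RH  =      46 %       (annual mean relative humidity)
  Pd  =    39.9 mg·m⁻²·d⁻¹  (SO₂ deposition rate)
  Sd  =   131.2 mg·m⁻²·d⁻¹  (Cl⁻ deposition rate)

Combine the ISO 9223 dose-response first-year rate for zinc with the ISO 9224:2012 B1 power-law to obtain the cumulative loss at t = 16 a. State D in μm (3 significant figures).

zinc: f(T) = -0.071·(T−10) [T>10 °C] = -1.1502
  Pd branch = 0.0129·Pd^0.44·e^(0.046·RH+f) = 0.1716 μm/a
  Cl⁻ term: 0.0175·131.2^0.57·exp(0.008·46+0.085·26.2) = 3.778
  sum: 0.1716 + 3.778 → r_corr = 3.95 μm/a
ISO 9224: D(t) = r_corr · t^b with b = 0.813 (zinc, B1)
  D(16) = 3.95 × 16^0.813 = 3.95 × 9.527 = 37.63 μm

D(16) = 37.6 μm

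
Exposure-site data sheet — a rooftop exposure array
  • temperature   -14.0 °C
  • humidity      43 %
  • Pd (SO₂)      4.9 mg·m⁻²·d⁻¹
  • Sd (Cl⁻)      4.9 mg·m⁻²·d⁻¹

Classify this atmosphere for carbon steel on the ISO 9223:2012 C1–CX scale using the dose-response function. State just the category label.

carbon steel: T≤10 °C ⇒ hinge +0.150·(-14.0−10) = -3.6000
  sulphur-dioxide contribution → 0.2612 μm/a
  chloride contribution → 0.645 μm/a
  total first-year rate 0.9062 μm/a
Category bounds: 0…1.3 μm/a bracket r_corr ⇒ C1

C1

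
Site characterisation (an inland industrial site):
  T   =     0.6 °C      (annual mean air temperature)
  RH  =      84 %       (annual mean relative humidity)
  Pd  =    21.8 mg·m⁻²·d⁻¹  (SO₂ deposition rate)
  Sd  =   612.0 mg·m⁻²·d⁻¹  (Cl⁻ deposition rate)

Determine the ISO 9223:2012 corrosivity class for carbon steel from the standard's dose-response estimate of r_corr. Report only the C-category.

C5

carbon steel: f(T) = +0.150·(T−10) [T≤10 °C] = -1.4100
  Pd branch = 1.77·Pd^0.52·e^(0.02·RH+f) = 11.51 μm/a
  Cl⁻ term: 0.102·612.0^0.62·exp(0.033·84+0.04·0.6) = 89.26
  r_corr = 11.51 + 89.26 = 100.8 μm/a
101 μm/a falls in (80, 200] for carbon steel → category C5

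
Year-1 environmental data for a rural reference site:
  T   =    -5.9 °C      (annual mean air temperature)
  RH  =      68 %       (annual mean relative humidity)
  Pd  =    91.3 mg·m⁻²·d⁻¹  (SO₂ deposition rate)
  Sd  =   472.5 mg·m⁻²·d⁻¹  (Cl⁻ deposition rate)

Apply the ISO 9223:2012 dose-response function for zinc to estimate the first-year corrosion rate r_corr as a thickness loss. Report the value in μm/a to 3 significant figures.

r_corr = 1.78 μm/a

zinc: temperature factor f = +0.038·(-15.9) = -0.6042
  sulphur-dioxide contribution → 1.173 μm/a
  chloride contribution → 0.6108 μm/a
  total first-year rate 1.784 μm/a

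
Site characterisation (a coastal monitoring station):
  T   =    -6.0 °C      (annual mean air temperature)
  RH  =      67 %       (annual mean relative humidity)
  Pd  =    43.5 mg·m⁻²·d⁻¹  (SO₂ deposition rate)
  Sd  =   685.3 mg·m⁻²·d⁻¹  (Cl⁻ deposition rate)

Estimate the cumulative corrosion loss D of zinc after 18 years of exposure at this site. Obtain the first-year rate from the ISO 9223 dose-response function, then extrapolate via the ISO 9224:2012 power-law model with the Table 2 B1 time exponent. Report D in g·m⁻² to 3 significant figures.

D(18) = 116 g·m⁻²

zinc: T≤10 °C ⇒ hinge +0.038·(-6.0−10) = -0.6080
  sulphur-dioxide contribution → 0.8053 μm/a
  chloride contribution → 0.7426 μm/a
  ⇒ r_corr(zinc) = 1.548 μm/a
ISO 9224: D(t) = r_corr · t^b with b = 0.813 (zinc, B1)
  D(18) = 1.548 × 18^0.813 = 1.548 × 10.48 = 16.23 μm
  Mass loss = 16.23 μm × 7.14 g/cm³ = 115.9 g·m⁻²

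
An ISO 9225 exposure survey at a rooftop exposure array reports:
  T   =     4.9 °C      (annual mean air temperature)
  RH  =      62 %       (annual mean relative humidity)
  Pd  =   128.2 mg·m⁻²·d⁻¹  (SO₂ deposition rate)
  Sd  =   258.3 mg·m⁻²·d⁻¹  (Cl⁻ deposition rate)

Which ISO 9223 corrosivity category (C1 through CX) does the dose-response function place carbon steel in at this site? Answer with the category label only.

C4

carbon steel: f(T) = +0.150·(T−10) [T≤10 °C] = -0.7650
  Pd branch = 1.77·Pd^0.52·e^(0.02·RH+f) = 35.51 μm/a
  Sd branch = 0.102·Sd^0.62·e^(0.033·RH+0.04·T) = 30.05 μm/a
  sum: 35.51 + 30.05 → r_corr = 65.56 μm/a
Category bounds: 50…80 μm/a bracket r_corr ⇒ C4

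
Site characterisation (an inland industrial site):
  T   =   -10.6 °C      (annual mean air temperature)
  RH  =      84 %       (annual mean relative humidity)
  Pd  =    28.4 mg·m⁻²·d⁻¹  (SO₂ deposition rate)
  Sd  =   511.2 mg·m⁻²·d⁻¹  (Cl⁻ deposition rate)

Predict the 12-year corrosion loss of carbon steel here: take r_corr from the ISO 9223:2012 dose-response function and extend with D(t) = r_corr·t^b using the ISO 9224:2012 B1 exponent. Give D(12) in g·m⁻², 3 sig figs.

D(12) = 1.54e+03 g·m⁻²

carbon steel: T≤10 °C ⇒ hinge +0.150·(-10.6−10) = -3.0900
  Pd branch = 1.77·Pd^0.52·e^(0.02·RH+f) = 2.462 μm/a
  Sd branch = 0.102·Sd^0.62·e^(0.033·RH+0.04·T) = 51.01 μm/a
  r_corr = 2.462 + 51.01 = 53.47 μm/a
Long-term exponent b (ISO 9224 Table 2, B1) = 0.523
  D(12) = 53.47 × 12^0.523 = 53.47 × 3.668 = 196.1 μm
  Mass loss = 196.1 μm × 7.85 g/cm³ = 1540 g·m⁻²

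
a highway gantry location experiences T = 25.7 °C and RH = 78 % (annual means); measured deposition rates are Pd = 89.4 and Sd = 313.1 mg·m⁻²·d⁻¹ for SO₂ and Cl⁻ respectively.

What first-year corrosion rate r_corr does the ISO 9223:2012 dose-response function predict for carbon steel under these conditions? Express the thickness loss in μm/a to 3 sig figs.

carbon steel: f(T) = -0.054·(T−10) [T>10 °C] = -0.8478
  sulphur-dioxide contribution → 37.32 μm/a
  chloride contribution → 131.9 μm/a
  ⇒ r_corr(carbon steel) = 169.2 μm/a

r_corr = 169 μm/a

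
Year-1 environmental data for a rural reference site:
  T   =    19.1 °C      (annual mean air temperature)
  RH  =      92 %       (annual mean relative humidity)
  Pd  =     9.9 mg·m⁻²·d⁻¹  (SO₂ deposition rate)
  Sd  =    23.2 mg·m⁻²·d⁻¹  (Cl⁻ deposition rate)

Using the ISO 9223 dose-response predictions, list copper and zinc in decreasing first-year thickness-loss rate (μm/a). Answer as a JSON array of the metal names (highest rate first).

copper: temperature factor f = -0.080·(9.1) = -0.7280
  sulphur-dioxide contribution → 1.058 μm/a
  chloride contribution → 1.676 μm/a
  total first-year rate 2.733 μm/a
zinc: f(T) = -0.071·(T−10) [T>10 °C] = -0.6461
  sulphur-dioxide contribution → 1.276 μm/a
  chloride contribution → 1.112 μm/a
  total first-year rate 2.388 μm/a
Ordering by μm/a: copper (2.73) > zinc (2.39)

["copper", "zinc"]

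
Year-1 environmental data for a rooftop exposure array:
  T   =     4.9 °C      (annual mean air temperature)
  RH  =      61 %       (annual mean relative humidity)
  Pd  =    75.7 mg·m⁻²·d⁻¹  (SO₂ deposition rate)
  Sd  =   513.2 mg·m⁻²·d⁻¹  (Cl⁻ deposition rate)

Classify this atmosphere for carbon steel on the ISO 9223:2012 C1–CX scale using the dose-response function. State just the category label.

C4

carbon steel: f(T) = +0.150·(T−10) [T≤10 °C] = -0.7650
  sulphur-dioxide contribution → 26.47 μm/a
  chloride contribution → 44.5 μm/a
  total first-year rate 70.96 μm/a
ISO 9223 Table 2 (carbon steel): 50 < 71 ≤ 80 μm/a ⇒ C4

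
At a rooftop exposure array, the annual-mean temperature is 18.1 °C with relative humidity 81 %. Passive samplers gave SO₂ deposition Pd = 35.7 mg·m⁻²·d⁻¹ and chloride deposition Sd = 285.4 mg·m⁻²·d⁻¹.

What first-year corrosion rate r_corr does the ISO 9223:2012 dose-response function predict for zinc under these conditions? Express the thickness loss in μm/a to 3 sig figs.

r_corr = 5.36 μm/a

zinc: temperature factor f = -0.071·(8.1) = -0.5751
  sulphur-dioxide contribution → 1.453 μm/a
  chloride contribution → 3.91 μm/a
  ⇒ r_corr(zinc) = 5.363 μm/a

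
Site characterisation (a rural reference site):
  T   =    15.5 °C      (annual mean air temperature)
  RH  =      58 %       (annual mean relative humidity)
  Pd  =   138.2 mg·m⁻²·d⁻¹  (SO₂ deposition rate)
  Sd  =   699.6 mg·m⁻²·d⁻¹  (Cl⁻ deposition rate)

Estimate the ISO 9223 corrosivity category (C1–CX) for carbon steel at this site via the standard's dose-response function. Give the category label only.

carbon steel: temperature factor f = -0.054·(5.5) = -0.2970
  sulphur-dioxide contribution → 54.43 μm/a
  chloride contribution → 74.63 μm/a
  ⇒ r_corr(carbon steel) = 129.1 μm/a
ISO 9223 Table 2 (carbon steel): 80 < 129 ≤ 200 μm/a ⇒ C5

C5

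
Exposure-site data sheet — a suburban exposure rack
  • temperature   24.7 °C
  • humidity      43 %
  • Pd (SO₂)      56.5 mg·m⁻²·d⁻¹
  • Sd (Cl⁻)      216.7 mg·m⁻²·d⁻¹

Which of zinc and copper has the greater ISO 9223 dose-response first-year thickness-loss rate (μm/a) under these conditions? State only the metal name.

zinc

zinc: temperature factor f = -0.071·(14.7) = -1.0437
  SO₂ term: 0.0129·56.5^0.44·exp(0.046·43-1.0437) = 0.1938
  Cl⁻ term: 0.0175·216.7^0.57·exp(0.008·43+0.085·24.7) = 4.322
  sum: 0.1938 + 4.322 → r_corr = 4.516 μm/a
copper: f(T) = -0.080·(T−10) [T>10 °C] = -1.1760
  Pd branch = 0.0053·Pd^0.26·e^(0.059·RH+f) = 0.059 μm/a
  Cl⁻ term: 0.01025·216.7^0.27·exp(0.036·43+0.049·24.7) = 0.6907
  r_corr = 0.059 + 0.6907 = 0.7498 μm/a
Ordering by μm/a: zinc (4.52) > copper (0.75)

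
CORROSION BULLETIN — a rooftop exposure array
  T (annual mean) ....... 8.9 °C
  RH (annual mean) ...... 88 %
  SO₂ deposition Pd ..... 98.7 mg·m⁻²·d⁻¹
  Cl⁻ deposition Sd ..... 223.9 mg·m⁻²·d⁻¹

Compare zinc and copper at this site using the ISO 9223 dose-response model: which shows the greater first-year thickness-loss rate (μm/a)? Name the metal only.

zinc

zinc: temperature factor f = +0.038·(-1.1) = -0.0418
  SO₂ term: 0.0129·98.7^0.44·exp(0.046·88-0.0418) = 5.345
  Sd branch = 0.0175·Sd^0.57·e^(0.008·RH+0.085·T) = 1.648 μm/a
  sum: 5.345 + 1.648 → r_corr = 6.993 μm/a
copper: f(T) = +0.126·(T−10) [T≤10 °C] = -0.1386
  Pd branch = 0.0053·Pd^0.26·e^(0.059·RH+f) = 2.738 μm/a
  Sd branch = 0.01025·Sd^0.27·e^(0.036·RH+0.049·T) = 1.624 μm/a
  r_corr = 2.738 + 1.624 = 4.362 μm/a
Ordering by μm/a: zinc (6.99) > copper (4.36)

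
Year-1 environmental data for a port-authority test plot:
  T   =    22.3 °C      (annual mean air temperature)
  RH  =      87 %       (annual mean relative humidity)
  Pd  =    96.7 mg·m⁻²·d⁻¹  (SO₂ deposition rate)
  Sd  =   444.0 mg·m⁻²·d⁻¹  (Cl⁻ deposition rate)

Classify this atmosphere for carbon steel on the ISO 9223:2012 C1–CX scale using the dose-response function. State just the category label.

carbon steel: temperature factor f = -0.054·(12.3) = -0.6642
  Pd branch = 1.77·Pd^0.52·e^(0.02·RH+f) = 55.93 μm/a
  Cl⁻ term: 0.102·444.0^0.62·exp(0.033·87+0.04·22.3) = 192.4
  sum: 55.93 + 192.4 → r_corr = 248.3 μm/a
248 μm/a falls in (200, 700] for carbon steel → category CX

CX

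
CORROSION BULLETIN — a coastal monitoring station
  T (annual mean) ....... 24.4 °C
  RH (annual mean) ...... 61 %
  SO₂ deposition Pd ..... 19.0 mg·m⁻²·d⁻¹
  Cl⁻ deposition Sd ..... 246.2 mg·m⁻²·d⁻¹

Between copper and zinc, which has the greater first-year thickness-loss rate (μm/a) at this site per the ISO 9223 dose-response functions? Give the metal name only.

copper: temperature factor f = -0.080·(14.4) = -1.1520
  SO₂ term: 0.0053·19.0^0.26·exp(0.059·61-1.1520) = 0.1317
  Cl⁻ term: 0.01025·246.2^0.27·exp(0.036·61+0.049·24.4) = 1.347
  sum: 0.1317 + 1.347 → r_corr = 1.479 μm/a
zinc: T>10 °C ⇒ hinge -0.071·(24.4−10) = -1.0224
  Pd branch = 0.0129·Pd^0.44·e^(0.046·RH+f) = 0.2804 μm/a
  Sd branch = 0.0175·Sd^0.57·e^(0.008·RH+0.085·T) = 5.233 μm/a
  r_corr = 0.2804 + 5.233 = 5.513 μm/a
Ordering by μm/a: zinc (5.51) > copper (1.48)

zinc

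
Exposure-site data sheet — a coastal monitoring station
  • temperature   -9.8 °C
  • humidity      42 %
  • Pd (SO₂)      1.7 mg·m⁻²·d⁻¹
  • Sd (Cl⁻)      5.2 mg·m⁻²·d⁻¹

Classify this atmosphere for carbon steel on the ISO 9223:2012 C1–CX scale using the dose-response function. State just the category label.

carbon steel: temperature factor f = +0.150·(-19.8) = -2.9700
  sulphur-dioxide contribution → 0.2772 μm/a
  chloride contribution → 0.766 μm/a
  ⇒ r_corr(carbon steel) = 1.043 μm/a
Category bounds: 0…1.3 μm/a bracket r_corr ⇒ C1

C1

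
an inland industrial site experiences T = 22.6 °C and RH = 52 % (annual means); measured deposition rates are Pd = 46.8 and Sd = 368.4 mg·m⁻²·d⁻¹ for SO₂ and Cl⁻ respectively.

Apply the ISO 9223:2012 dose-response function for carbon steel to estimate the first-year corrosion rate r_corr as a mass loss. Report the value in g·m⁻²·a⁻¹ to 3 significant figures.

carbon steel: T>10 °C ⇒ hinge -0.054·(22.6−10) = -0.6804
  SO₂ term: 1.77·46.8^0.52·exp(0.02·52-0.6804) = 18.74
  Cl⁻ term: 0.102·368.4^0.62·exp(0.033·52+0.04·22.6) = 54.65
  r_corr = 18.74 + 54.65 = 73.38 μm/a
Convert to mass loss: 73.38 μm/a × 7.85 g/cm³ = 576.1 g·m⁻²·a⁻¹

r_corr = 576 g·m⁻²·a⁻¹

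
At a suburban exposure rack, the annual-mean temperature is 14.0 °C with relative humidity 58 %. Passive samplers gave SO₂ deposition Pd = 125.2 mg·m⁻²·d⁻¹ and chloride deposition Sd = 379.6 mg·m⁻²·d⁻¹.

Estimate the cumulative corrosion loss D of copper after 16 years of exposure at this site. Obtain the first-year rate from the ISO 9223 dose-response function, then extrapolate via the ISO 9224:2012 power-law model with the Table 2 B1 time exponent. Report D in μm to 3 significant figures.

copper: temperature factor f = -0.080·(4.0) = -0.3200
  SO₂ term: 0.0053·125.2^0.26·exp(0.059·58-0.3200) = 0.4138
  Cl⁻ term: 0.01025·379.6^0.27·exp(0.036·58+0.049·14.0) = 0.8163
  sum: 0.4138 + 0.8163 → r_corr = 1.23 μm/a
ISO 9224: D(t) = r_corr · t^b with b = 0.667 (copper, B1)
  D(16) = 1.23 × 16^0.667 = 1.23 × 6.355 = 7.818 μm

D(16) = 7.82 μm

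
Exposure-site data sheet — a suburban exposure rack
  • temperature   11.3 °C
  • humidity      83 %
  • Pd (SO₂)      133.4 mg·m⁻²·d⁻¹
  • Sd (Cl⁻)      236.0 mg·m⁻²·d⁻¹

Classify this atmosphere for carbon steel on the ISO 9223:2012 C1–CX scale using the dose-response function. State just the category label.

C5

carbon steel: temperature factor f = -0.054·(1.3) = -0.0702
  sulphur-dioxide contribution → 110.5 μm/a
  chloride contribution → 73.39 μm/a
  ⇒ r_corr(carbon steel) = 183.9 μm/a
Category bounds: 80…200 μm/a bracket r_corr ⇒ C5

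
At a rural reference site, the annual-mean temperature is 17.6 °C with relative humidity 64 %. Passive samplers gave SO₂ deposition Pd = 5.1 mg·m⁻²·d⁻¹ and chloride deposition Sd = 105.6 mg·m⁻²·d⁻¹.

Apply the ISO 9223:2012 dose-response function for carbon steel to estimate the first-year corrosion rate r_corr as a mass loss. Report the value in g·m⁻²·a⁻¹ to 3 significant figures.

r_corr = 318 g·m⁻²·a⁻¹

carbon steel: T>10 °C ⇒ hinge -0.054·(17.6−10) = -0.4104
  SO₂ term: 1.77·5.1^0.52·exp(0.02·64-0.4104) = 9.853
  Cl⁻ term: 0.102·105.6^0.62·exp(0.033·64+0.04·17.6) = 30.64
  r_corr = 9.853 + 30.64 = 40.49 μm/a
Convert to mass loss: 40.49 μm/a × 7.85 g/cm³ = 317.8 g·m⁻²·a⁻¹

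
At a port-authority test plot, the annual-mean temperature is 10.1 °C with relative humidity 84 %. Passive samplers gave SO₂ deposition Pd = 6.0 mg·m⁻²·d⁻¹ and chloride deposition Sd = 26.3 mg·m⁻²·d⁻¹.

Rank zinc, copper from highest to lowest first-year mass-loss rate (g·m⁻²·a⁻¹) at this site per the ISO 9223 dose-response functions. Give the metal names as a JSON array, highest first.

["copper", "zinc"]

zinc: T>10 °C ⇒ hinge -0.071·(10.1−10) = -0.0071
  Pd branch = 0.0129·Pd^0.44·e^(0.046·RH+f) = 1.343 μm/a
  Sd branch = 0.0175·Sd^0.57·e^(0.008·RH+0.085·T) = 0.5213 μm/a
  sum: 1.343 + 0.5213 → r_corr = 1.864 μm/a
  mass loss = 1.864 μm/a × 7.14 g/cm³ = 13.31 g·m⁻²·a⁻¹
copper: f(T) = -0.080·(T−10) [T>10 °C] = -0.0080
  SO₂ term: 0.0053·6.0^0.26·exp(0.059·84-0.0080) = 1.19
  Sd branch = 0.01025·Sd^0.27·e^(0.036·RH+0.049·T) = 0.8363 μm/a
  sum: 1.19 + 0.8363 → r_corr = 2.026 μm/a
  mass loss = 2.026 μm/a × 8.96 g/cm³ = 18.15 g·m⁻²·a⁻¹
Ordering by g·m⁻²·a⁻¹: copper (18.2) > zinc (13.3)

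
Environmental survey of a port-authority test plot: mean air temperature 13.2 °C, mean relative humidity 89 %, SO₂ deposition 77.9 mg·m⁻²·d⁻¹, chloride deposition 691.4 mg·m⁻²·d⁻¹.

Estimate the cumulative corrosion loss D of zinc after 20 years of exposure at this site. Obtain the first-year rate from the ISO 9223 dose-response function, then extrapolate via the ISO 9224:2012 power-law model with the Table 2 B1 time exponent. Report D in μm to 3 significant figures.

zinc: T>10 °C ⇒ hinge -0.071·(13.2−10) = -0.2272
  sulphur-dioxide contribution → 4.19 μm/a
  chloride contribution → 4.552 μm/a
  total first-year rate 8.742 μm/a
Long-term exponent b (ISO 9224 Table 2, B1) = 0.813
  D(20) = 8.742 × 20^0.813 = 8.742 × 11.42 = 99.85 μm

D(20) = 99.8 μm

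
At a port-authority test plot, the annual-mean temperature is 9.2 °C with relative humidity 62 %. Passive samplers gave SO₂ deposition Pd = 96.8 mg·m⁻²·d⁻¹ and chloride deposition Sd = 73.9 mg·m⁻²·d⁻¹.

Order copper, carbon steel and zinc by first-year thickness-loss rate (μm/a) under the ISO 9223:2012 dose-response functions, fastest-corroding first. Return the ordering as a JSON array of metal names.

["carbon steel", "zinc", "copper"]

copper: T≤10 °C ⇒ hinge +0.126·(9.2−10) = -0.1008
  sulphur-dioxide contribution → 0.6102 μm/a
  chloride contribution → 0.4791 μm/a
  total first-year rate 1.089 μm/a
carbon steel: T≤10 °C ⇒ hinge +0.150·(9.2−10) = -0.1200
  sulphur-dioxide contribution → 58.48 μm/a
  chloride contribution → 16.43 μm/a
  total first-year rate 74.91 μm/a
zinc: temperature factor f = +0.038·(-0.8) = -0.0304
  sulphur-dioxide contribution → 1.621 μm/a
  chloride contribution → 0.7298 μm/a
  total first-year rate 2.351 μm/a
Ordering by μm/a: carbon steel (74.9) > zinc (2.35) > copper (1.09)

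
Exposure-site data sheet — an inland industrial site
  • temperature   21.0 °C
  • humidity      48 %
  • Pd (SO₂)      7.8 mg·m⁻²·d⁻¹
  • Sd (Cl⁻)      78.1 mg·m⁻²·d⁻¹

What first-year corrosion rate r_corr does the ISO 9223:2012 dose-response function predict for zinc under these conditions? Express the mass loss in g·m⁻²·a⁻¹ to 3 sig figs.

zinc: temperature factor f = -0.071·(11.0) = -0.7810
  Pd branch = 0.0129·Pd^0.44·e^(0.046·RH+f) = 0.1327 μm/a
  Cl⁻ term: 0.0175·78.1^0.57·exp(0.008·48+0.085·21.0) = 1.836
  sum: 0.1327 + 1.836 → r_corr = 1.969 μm/a
Convert to mass loss: 1.969 μm/a × 7.14 g/cm³ = 14.06 g·m⁻²·a⁻¹

r_corr = 14.1 g·m⁻²·a⁻¹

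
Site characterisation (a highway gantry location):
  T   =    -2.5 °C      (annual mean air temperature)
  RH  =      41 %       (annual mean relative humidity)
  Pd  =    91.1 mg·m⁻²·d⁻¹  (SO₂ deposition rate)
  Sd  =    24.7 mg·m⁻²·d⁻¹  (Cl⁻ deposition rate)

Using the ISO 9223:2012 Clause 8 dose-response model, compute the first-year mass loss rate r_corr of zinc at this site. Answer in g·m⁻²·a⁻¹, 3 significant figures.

zinc: f(T) = +0.038·(T−10) [T≤10 °C] = -0.4750
  SO₂ term: 0.0129·91.1^0.44·exp(0.046·41-0.4750) = 0.3851
  Sd branch = 0.0175·Sd^0.57·e^(0.008·RH+0.085·T) = 0.1222 μm/a
  sum: 0.3851 + 0.1222 → r_corr = 0.5073 μm/a
Convert to mass loss: 0.5073 μm/a × 7.14 g/cm³ = 3.622 g·m⁻²·a⁻¹

r_corr = 3.62 g·m⁻²·a⁻¹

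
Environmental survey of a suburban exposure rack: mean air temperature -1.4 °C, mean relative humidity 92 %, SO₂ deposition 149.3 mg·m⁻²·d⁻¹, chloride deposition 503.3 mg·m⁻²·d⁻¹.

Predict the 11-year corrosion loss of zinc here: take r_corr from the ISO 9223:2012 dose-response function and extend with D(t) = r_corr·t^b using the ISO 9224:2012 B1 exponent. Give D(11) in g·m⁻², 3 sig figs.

D(11) = 318 g·m⁻²

zinc: temperature factor f = +0.038·(-11.4) = -0.4332
  sulphur-dioxide contribution → 5.212 μm/a
  chloride contribution → 1.125 μm/a
  ⇒ r_corr(zinc) = 6.336 μm/a
ISO 9224: D(t) = r_corr · t^b with b = 0.813 (zinc, B1)
  D(11) = 6.336 × 11^0.813 = 6.336 × 7.025 = 44.51 μm
  Mass loss = 44.51 μm × 7.14 g/cm³ = 317.8 g·m⁻²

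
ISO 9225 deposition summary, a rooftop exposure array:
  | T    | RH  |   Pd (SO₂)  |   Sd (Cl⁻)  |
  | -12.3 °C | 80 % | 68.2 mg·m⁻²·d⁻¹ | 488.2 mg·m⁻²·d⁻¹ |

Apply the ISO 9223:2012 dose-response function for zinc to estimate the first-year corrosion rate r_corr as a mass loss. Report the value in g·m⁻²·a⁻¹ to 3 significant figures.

r_corr = 12.9 g·m⁻²·a⁻¹

zinc: f(T) = +0.038·(T−10) [T≤10 °C] = -0.8474
  SO₂ term: 0.0129·68.2^0.44·exp(0.046·80-0.8474) = 1.405
  Sd branch = 0.0175·Sd^0.57·e^(0.008·RH+0.085·T) = 0.3976 μm/a
  sum: 1.405 + 0.3976 → r_corr = 1.802 μm/a
Convert to mass loss: 1.802 μm/a × 7.14 g/cm³ = 12.87 g·m⁻²·a⁻¹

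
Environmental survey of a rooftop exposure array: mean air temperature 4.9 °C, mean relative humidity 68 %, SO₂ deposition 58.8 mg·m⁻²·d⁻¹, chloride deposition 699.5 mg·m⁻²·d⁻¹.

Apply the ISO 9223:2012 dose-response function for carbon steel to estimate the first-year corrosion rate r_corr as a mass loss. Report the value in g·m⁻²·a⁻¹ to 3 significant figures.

r_corr = 743 g·m⁻²·a⁻¹

carbon steel: temperature factor f = +0.150·(-5.1) = -0.7650
  SO₂ term: 1.77·58.8^0.52·exp(0.02·68-0.7650) = 26.7
  Cl⁻ term: 0.102·699.5^0.62·exp(0.033·68+0.04·4.9) = 67.93
  r_corr = 26.7 + 67.93 = 94.62 μm/a
Convert to mass loss: 94.62 μm/a × 7.85 g/cm³ = 742.8 g·m⁻²·a⁻¹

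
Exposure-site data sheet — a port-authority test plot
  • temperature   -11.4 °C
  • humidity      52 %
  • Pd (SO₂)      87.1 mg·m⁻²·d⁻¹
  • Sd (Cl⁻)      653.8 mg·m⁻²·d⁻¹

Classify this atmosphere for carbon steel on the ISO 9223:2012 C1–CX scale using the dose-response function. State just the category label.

C2

carbon steel: f(T) = +0.150·(T−10) [T≤10 °C] = -3.2100
  Pd branch = 1.77·Pd^0.52·e^(0.02·RH+f) = 2.062 μm/a
  Cl⁻ term: 0.102·653.8^0.62·exp(0.033·52+0.04·-11.4) = 20.02
  r_corr = 2.062 + 20.02 = 22.08 μm/a
22.1 μm/a falls in (1.3, 25] for carbon steel → category C2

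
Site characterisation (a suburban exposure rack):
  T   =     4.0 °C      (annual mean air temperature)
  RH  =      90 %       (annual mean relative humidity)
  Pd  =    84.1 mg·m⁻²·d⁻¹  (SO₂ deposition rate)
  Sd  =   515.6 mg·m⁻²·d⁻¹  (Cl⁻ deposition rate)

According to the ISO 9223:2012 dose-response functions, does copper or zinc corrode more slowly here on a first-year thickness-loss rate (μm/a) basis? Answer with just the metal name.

copper

copper: temperature factor f = +0.126·(-6.0) = -0.7560
  sulphur-dioxide contribution → 1.594 μm/a
  chloride contribution → 1.719 μm/a
  ⇒ r_corr(copper) = 3.313 μm/a
zinc: T≤10 °C ⇒ hinge +0.038·(4.0−10) = -0.2280
  sulphur-dioxide contribution → 4.534 μm/a
  chloride contribution → 1.776 μm/a
  total first-year rate 6.31 μm/a
Ordering by μm/a: zinc (6.31) > copper (3.31)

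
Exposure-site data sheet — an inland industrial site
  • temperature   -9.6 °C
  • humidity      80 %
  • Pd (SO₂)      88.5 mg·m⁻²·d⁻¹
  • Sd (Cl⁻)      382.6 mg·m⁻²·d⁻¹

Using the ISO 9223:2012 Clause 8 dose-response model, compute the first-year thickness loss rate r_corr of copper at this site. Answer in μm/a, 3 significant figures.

copper: f(T) = +0.126·(T−10) [T≤10 °C] = -2.4696
  SO₂ term: 0.0053·88.5^0.26·exp(0.059·80-2.4696) = 0.1614
  Sd branch = 0.01025·Sd^0.27·e^(0.036·RH+0.049·T) = 0.5683 μm/a
  r_corr = 0.1614 + 0.5683 = 0.7296 μm/a

r_corr = 0.730 μm/a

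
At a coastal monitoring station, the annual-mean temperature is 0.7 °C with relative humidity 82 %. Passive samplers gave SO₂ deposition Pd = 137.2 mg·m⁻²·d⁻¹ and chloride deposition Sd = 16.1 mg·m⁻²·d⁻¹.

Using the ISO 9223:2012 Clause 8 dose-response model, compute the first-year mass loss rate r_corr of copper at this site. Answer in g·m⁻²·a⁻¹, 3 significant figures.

copper: f(T) = +0.126·(T−10) [T≤10 °C] = -1.1718
  Pd branch = 0.0053·Pd^0.26·e^(0.059·RH+f) = 0.7451 μm/a
  Cl⁻ term: 0.01025·16.1^0.27·exp(0.036·82+0.049·0.7) = 0.43
  r_corr = 0.7451 + 0.43 = 1.175 μm/a
Convert to mass loss: 1.175 μm/a × 8.96 g/cm³ = 10.53 g·m⁻²·a⁻¹

r_corr = 10.5 g·m⁻²·a⁻¹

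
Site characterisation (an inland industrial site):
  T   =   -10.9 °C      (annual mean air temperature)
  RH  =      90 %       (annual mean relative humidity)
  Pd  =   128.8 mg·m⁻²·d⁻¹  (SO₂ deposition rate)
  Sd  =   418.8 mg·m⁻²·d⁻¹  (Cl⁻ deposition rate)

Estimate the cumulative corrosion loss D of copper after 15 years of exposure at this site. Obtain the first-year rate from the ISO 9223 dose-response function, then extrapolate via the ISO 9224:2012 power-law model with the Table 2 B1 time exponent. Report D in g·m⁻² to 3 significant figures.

copper: T≤10 °C ⇒ hinge +0.126·(-10.9−10) = -2.6334
  sulphur-dioxide contribution → 0.2724 μm/a
  chloride contribution → 0.7831 μm/a
  total first-year rate 1.056 μm/a
Power-law: D(15) = r_corr · 15^0.667
  D(15) = 1.056 × 15^0.667 = 1.056 × 6.088 = 6.426 μm
  Mass loss = 6.426 μm × 8.96 g/cm³ = 57.58 g·m⁻²

D(15) = 57.6 g·m⁻²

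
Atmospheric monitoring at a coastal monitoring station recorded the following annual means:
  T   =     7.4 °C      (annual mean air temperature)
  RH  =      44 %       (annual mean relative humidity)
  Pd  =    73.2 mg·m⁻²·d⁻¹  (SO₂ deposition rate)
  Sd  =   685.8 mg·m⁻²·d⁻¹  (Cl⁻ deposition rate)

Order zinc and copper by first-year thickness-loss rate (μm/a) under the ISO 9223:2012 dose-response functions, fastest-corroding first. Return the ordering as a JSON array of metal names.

zinc: temperature factor f = +0.038·(-2.6) = -0.0988
  sulphur-dioxide contribution → 0.5849 μm/a
  chloride contribution → 1.931 μm/a
  total first-year rate 2.516 μm/a
copper: temperature factor f = +0.126·(-2.6) = -0.3276
  sulphur-dioxide contribution → 0.1564 μm/a
  chloride contribution → 0.4187 μm/a
  total first-year rate 0.5751 μm/a
Ordering by μm/a: zinc (2.52) > copper (0.575)

["zinc", "copper"]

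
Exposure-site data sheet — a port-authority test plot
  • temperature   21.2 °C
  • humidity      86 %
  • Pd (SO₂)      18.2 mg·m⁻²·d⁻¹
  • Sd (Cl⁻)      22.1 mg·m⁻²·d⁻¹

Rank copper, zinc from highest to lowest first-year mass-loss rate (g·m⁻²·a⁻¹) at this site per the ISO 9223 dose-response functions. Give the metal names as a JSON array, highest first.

["copper", "zinc"]

copper: f(T) = -0.080·(T−10) [T>10 °C] = -0.8960
  Pd branch = 0.0053·Pd^0.26·e^(0.059·RH+f) = 0.7352 μm/a
  Sd branch = 0.01025·Sd^0.27·e^(0.036·RH+0.049·T) = 1.477 μm/a
  r_corr = 0.7352 + 1.477 = 2.212 μm/a
  mass loss = 2.212 μm/a × 8.96 g/cm³ = 19.82 g·m⁻²·a⁻¹
zinc: temperature factor f = -0.071·(11.2) = -0.7952
  Pd branch = 0.0129·Pd^0.44·e^(0.046·RH+f) = 1.091 μm/a
  Cl⁻ term: 0.0175·22.1^0.57·exp(0.008·86+0.085·21.2) = 1.232
  r_corr = 1.091 + 1.232 = 2.323 μm/a
  mass loss = 2.323 μm/a × 7.14 g/cm³ = 16.59 g·m⁻²·a⁻¹
Ordering by g·m⁻²·a⁻¹: copper (19.8) > zinc (16.6)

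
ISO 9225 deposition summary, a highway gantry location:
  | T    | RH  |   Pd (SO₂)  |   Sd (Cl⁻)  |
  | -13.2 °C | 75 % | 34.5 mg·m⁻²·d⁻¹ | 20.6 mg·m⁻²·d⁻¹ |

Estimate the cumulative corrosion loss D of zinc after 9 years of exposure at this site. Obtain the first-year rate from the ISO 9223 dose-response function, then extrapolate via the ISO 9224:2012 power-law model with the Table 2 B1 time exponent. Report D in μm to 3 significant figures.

zinc: f(T) = +0.038·(T−10) [T≤10 °C] = -0.8816
  Pd branch = 0.0129·Pd^0.44·e^(0.046·RH+f) = 0.7992 μm/a
  Cl⁻ term: 0.0175·20.6^0.57·exp(0.008·75+0.085·-13.2) = 0.05824
  r_corr = 0.7992 + 0.05824 = 0.8575 μm/a
ISO 9224: D(t) = r_corr · t^b with b = 0.813 (zinc, B1)
  D(9) = 0.8575 × 9^0.813 = 0.8575 × 5.968 = 5.117 μm

D(9) = 5.12 μm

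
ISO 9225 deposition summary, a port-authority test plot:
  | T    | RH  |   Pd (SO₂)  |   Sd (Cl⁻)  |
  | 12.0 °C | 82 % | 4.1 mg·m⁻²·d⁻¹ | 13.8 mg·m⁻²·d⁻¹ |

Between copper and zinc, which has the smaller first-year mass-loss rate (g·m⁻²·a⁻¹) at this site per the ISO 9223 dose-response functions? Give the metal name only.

copper: temperature factor f = -0.080·(2.0) = -0.1600
  sulphur-dioxide contribution → 0.8227 μm/a
  chloride contribution → 0.7176 μm/a
  ⇒ r_corr(copper) = 1.54 μm/a
  mass loss = 1.54 μm/a × 8.96 g/cm³ = 13.8 g·m⁻²·a⁻¹
zinc: T>10 °C ⇒ hinge -0.071·(12.0−10) = -0.1420
  sulphur-dioxide contribution → 0.9051 μm/a
  chloride contribution → 0.4175 μm/a
  ⇒ r_corr(zinc) = 1.323 μm/a
  mass loss = 1.323 μm/a × 7.14 g/cm³ = 9.443 g·m⁻²·a⁻¹
Ordering by g·m⁻²·a⁻¹: copper (13.8) > zinc (9.44)

zinc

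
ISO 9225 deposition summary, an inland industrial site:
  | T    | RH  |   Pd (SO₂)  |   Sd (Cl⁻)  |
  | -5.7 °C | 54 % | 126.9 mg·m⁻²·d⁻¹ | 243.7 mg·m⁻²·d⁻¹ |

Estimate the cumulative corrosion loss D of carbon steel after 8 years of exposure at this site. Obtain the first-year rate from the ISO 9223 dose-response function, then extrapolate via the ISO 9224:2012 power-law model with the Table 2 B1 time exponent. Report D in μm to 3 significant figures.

carbon steel: T≤10 °C ⇒ hinge +0.150·(-5.7−10) = -2.3550
  SO₂ term: 1.77·126.9^0.52·exp(0.02·54-2.3550) = 6.138
  Sd branch = 0.102·Sd^0.62·e^(0.033·RH+0.04·T) = 14.57 μm/a
  sum: 6.138 + 14.57 → r_corr = 20.7 μm/a
Long-term exponent b (ISO 9224 Table 2, B1) = 0.523
  D(8) = 20.7 × 8^0.523 = 20.7 × 2.967 = 61.43 μm

D(8) = 61.4 μm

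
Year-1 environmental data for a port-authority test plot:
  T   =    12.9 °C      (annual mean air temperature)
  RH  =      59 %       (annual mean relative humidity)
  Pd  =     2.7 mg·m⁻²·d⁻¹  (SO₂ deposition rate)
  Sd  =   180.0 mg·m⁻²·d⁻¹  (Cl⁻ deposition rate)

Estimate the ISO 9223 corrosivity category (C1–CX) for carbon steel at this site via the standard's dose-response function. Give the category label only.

C3

carbon steel: f(T) = -0.054·(T−10) [T>10 °C] = -0.1566
  sulphur-dioxide contribution → 8.255 μm/a
  chloride contribution → 29.96 μm/a
  ⇒ r_corr(carbon steel) = 38.22 μm/a
ISO 9223 Table 2 (carbon steel): 25 < 38.2 ≤ 50 μm/a ⇒ C3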